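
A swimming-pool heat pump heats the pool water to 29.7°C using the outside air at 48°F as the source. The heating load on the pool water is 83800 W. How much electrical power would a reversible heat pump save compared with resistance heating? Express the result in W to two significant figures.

78000 W

In absolute terms T_C = 282.04 K and T_H = 302.85 K, so ΔT = 20.81 K.
COP_Carnot = T_H/ΔT = 302.85/20.81 = 14.55.
Resistance heating needs Ẇ_res = Q̇_H = 83800 W; the reversible heat pump needs only Ẇ_hp = Q̇_H/COP = 5759 W.
Saving = 83800 − 5759 = 78040 W.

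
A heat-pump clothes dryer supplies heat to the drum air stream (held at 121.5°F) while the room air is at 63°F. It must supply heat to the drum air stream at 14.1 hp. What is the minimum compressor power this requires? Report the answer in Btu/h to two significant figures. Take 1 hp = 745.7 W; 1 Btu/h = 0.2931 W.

In absolute terms T_C = 290.37 K and T_H = 322.87 K, so ΔT = 32.50 K.
COP_Carnot = T_H/ΔT = 322.87/32.50 = 9.935.
Ẇ_min = Q̇/COP_Carnot = 14.10/9.935 = 1.419 hp = 3611 Btu/h.

3600 Btu/h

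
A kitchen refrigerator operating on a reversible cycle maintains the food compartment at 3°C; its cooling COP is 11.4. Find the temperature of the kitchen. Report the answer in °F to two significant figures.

COP_R = T_C/(T_H − T_C) gives T_H − T_C = T_C/COP.
With T_C = 276.15 K, T_H = 276.15 × (1 + 1/11.4) = 300.37 K.
Converting, 300.37 K = 81.00°F.

81 °F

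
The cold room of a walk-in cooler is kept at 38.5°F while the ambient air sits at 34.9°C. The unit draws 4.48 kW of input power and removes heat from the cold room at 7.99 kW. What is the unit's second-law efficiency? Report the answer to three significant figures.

COP_actual = Q̇_C/Ẇ = 7.990/4.480 = 1.783.
In absolute terms T_C = 276.76 K and T_H = 308.05 K, so ΔT = 31.29 K.
COP_Carnot = T_C/ΔT = 276.76/31.29 = 8.845.
η_II = COP_actual/COP_Carnot = 1.783/8.845 = 0.2016.

0.202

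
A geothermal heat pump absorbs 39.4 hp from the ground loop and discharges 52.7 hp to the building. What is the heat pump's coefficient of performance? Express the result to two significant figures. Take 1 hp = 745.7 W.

4.0

The first law gives Q̇_H = Q̇_C + Ẇ, so the three rates are Q̇_C = 39.40, Q̇_H = 52.70, Ẇ = 13.30 hp.
COP_HP = Q̇_H/Ẇ = 52.70/13.30 = 3.962.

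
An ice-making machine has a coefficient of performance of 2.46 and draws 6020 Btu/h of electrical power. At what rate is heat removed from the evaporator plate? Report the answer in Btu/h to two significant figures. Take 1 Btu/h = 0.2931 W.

Q̇_C = COP × Ẇ = 2.46 × 6020 = 14810 Btu/h.

15000 Btu/h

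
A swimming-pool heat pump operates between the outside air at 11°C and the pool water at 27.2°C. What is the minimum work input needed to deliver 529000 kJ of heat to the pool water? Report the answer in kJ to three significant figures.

In absolute terms T_C = 284.15 K and T_H = 300.35 K, so ΔT = 16.20 K.
The reversible limit is COP_HP = T_H/ΔT = 18.54, so W_min = Q_H/COP = Q_H·ΔT/T_H.
W_min = 529000 × 16.20/300.35 = 28530 kJ.

28500 kJ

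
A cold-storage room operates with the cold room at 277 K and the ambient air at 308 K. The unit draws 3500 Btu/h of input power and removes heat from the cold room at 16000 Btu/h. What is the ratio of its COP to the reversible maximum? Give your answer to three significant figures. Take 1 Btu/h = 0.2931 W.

COP_actual = Q̇_C/Ẇ = 16000/3500 = 4.571.
The reservoir spacing is ΔT = 308 − 277 = 31.00 K.
COP_Carnot = T_C/ΔT = 277.00/31.00 = 8.935.
η_II = COP_actual/COP_Carnot = 4.571/8.935 = 0.5116.

0.512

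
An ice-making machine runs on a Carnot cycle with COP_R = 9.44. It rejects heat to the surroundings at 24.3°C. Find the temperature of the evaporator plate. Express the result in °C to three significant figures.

For a Carnot refrigerator COP_R = T_C/(T_H − T_C), so T_C = COP·T_H/(1 + COP).
With T_H = 297.45 K, T_C = 9.44 × 297.45/10.44 = 268.96 K.
Converting, 268.96 K = -4.19°C.

-4.19 °C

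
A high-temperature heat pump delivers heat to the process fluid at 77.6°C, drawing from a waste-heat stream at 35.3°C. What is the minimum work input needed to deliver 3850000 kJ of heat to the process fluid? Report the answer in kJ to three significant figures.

464000 kJ

In absolute terms T_C = 308.45 K and T_H = 350.75 K, so ΔT = 42.30 K.
The reversible limit is COP_HP = T_H/ΔT = 8.292, so W_min = Q_H/COP = Q_H·ΔT/T_H.
W_min = 3850000 × 42.30/350.75 = 464300 kJ.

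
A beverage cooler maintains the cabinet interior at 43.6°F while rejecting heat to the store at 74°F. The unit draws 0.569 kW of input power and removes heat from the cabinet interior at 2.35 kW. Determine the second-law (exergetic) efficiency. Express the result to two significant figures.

0.25

COP_actual = Q̇_C/Ẇ = 2.350/0.5690 = 4.130.
In absolute terms T_C = 279.59 K and T_H = 296.48 K, so ΔT = 16.89 K.
COP_Carnot = T_C/ΔT = 279.59/16.89 = 16.55.
η_II = COP_actual/COP_Carnot = 4.130/16.55 = 0.2495.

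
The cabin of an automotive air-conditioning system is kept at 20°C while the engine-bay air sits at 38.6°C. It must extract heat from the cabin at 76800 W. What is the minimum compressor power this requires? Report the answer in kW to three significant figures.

4.87 kW

In absolute terms T_C = 293.15 K and T_H = 311.75 K, so ΔT = 18.60 K.
COP_Carnot = T_C/ΔT = 293.15/18.60 = 15.76.
Ẇ_min = Q̇/COP_Carnot = 76800/15.76 = 4873 W = 4.873 kW.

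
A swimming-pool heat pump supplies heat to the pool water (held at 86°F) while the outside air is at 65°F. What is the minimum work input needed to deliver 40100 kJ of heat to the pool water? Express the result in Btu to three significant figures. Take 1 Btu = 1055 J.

In absolute terms T_C = 291.48 K and T_H = 303.15 K, so ΔT = 11.67 K.
The reversible limit is COP_HP = T_H/ΔT = 25.98, so W_min = Q_H/COP = Q_H·ΔT/T_H.
W_min = 40100 × 11.67/303.15 = 1543 kJ = 1463 Btu.

1460 Btu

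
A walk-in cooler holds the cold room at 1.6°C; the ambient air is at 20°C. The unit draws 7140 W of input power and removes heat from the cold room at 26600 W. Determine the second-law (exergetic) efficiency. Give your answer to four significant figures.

COP_actual = Q̇_C/Ẇ = 26600/7140 = 3.725.
In absolute terms T_C = 274.75 K and T_H = 293.15 K, so ΔT = 18.40 K.
COP_Carnot = T_C/ΔT = 274.75/18.40 = 14.93.
η_II = COP_actual/COP_Carnot = 3.725/14.93 = 0.2495.

0.2495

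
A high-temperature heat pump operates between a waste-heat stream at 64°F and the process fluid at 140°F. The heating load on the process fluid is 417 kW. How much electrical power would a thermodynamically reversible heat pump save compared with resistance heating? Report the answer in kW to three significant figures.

364 kW

In absolute terms T_C = 290.93 K and T_H = 333.15 K, so ΔT = 42.22 K.
COP_Carnot = T_H/ΔT = 333.15/42.22 = 7.890.
Resistance heating needs Ẇ_res = Q̇_H = 417.0 kW; the reversible heat pump needs only Ẇ_hp = Q̇_H/COP = 52.85 kW.
Saving = 417.0 − 52.85 = 364.2 kW.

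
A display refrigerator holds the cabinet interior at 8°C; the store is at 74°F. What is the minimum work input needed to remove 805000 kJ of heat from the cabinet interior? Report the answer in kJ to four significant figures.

43900 kJ

In absolute terms T_C = 281.15 K and T_H = 296.48 K, so ΔT = 15.33 K.
The reversible limit is COP_R = T_C/ΔT = 18.34, so W_min = Q_C/COP = Q_C·ΔT/T_C.
W_min = 805000 × 15.33/281.15 = 43900 kJ.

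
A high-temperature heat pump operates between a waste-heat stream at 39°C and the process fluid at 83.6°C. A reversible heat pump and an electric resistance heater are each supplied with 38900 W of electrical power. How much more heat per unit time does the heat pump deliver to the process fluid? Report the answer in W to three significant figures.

In absolute terms T_C = 312.15 K and T_H = 356.75 K, so ΔT = 44.60 K.
COP_Carnot = T_H/ΔT = 356.75/44.60 = 7.999.
The heat pump delivers Q̇_H = COP × Ẇ = 311200 W; the resistance heater delivers Ẇ = 38900 W.
Extra = (COP − 1)·Ẇ = 272300 W.

272000 W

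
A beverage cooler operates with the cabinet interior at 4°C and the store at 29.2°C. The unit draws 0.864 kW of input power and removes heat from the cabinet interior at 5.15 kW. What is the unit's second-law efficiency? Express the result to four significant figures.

COP_actual = Q̇_C/Ẇ = 5.150/0.8640 = 5.961.
In absolute terms T_C = 277.15 K and T_H = 302.35 K, so ΔT = 25.20 K.
COP_Carnot = T_C/ΔT = 277.15/25.20 = 11.00.
η_II = COP_actual/COP_Carnot = 5.961/11.00 = 0.5420.

0.5420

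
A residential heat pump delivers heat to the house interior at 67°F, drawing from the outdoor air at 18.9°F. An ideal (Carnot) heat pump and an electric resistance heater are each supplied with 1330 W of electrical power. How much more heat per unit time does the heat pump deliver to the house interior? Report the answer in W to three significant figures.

In absolute terms T_C = 265.87 K and T_H = 292.59 K, so ΔT = 26.72 K.
COP_Carnot = T_H/ΔT = 292.59/26.72 = 10.95.
The heat pump delivers Q̇_H = COP × Ẇ = 14560 W; the resistance heater delivers Ẇ = 1330 W.
Extra = (COP − 1)·Ẇ = 13230 W.

13200 W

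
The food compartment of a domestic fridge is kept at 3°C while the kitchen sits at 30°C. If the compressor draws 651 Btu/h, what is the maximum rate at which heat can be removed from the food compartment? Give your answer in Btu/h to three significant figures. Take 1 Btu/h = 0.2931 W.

6660 Btu/h

In absolute terms T_C = 276.15 K and T_H = 303.15 K, so ΔT = 27.00 K.
COP_Carnot = T_C/ΔT = 276.15/27.00 = 10.23.
Q̇_max = COP_Carnot × Ẇ = 10.23 × 651.0 Btu/h = 6658 Btu/h.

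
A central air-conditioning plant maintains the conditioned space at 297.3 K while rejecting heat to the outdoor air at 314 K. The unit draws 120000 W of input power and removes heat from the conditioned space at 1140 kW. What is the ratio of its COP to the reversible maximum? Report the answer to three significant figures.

0.534

Converting, Q̇_C = 1140 kW = 1140000 W, so COP_actual = Q̇_C/Ẇ = 1140000/120000 = 9.500.
The reservoir spacing is ΔT = 314 − 297.3 = 16.70 K.
COP_Carnot = T_C/ΔT = 297.30/16.70 = 17.80.
η_II = COP_actual/COP_Carnot = 9.500/17.80 = 0.5336.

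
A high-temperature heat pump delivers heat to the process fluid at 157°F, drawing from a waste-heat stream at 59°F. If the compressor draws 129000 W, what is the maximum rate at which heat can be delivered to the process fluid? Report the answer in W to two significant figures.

810000 W

In absolute terms T_C = 288.15 K and T_H = 342.59 K, so ΔT = 54.44 K.
COP_Carnot = T_H/ΔT = 342.59/54.44 = 6.293.
Q̇_max = COP_Carnot × Ẇ = 6.293 × 129000 W = 811700 W.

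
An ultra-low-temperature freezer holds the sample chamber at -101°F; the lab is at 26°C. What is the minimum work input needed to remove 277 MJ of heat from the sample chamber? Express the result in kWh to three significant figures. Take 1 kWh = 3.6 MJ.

38.6 kWh

In absolute terms T_C = 199.26 K and T_H = 299.15 K, so ΔT = 99.89 K.
The reversible limit is COP_R = T_C/ΔT = 1.995, so W_min = Q_C/COP = Q_C·ΔT/T_C.
W_min = 277.0 × 99.89/199.26 = 138.9 MJ = 38.57 kWh.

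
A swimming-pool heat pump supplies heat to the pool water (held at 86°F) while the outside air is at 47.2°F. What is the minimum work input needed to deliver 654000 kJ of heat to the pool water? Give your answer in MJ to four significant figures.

In absolute terms T_C = 281.59 K and T_H = 303.15 K, so ΔT = 21.56 K.
The reversible limit is COP_HP = T_H/ΔT = 14.06, so W_min = Q_H/COP = Q_H·ΔT/T_H.
W_min = 654000 × 21.56/303.15 = 46500 kJ = 46.50 MJ.

46.50 MJ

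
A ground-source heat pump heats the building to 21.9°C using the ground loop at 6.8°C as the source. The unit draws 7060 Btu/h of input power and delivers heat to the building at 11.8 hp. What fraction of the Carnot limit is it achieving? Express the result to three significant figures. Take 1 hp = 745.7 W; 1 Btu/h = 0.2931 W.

Converting, Q̇_H = 11.80 hp = 30020 Btu/h, so COP_actual = Q̇_H/Ẇ = 30020/7060 = 4.252.
In absolute terms T_C = 279.95 K and T_H = 295.05 K, so ΔT = 15.10 K.
COP_Carnot = T_H/ΔT = 295.05/15.10 = 19.54.
η_II = COP_actual/COP_Carnot = 4.252/19.54 = 0.2176.

0.218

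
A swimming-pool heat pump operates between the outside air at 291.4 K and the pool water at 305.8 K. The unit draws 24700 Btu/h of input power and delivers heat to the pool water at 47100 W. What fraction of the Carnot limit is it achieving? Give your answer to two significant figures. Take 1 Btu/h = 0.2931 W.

Converting, Q̇_H = 47100 W = 160700 Btu/h, so COP_actual = Q̇_H/Ẇ = 160700/24700 = 6.506.
The reservoir spacing is ΔT = 305.8 − 291.4 = 14.40 K.
COP_Carnot = T_H/ΔT = 305.80/14.40 = 21.24.
η_II = COP_actual/COP_Carnot = 6.506/21.24 = 0.3064.

0.31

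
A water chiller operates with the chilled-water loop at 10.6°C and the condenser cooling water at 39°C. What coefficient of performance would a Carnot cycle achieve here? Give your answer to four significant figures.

In absolute terms T_C = 283.75 K and T_H = 312.15 K, so ΔT = 28.40 K.
For a reversible cycle, COP_Carnot = T_C/ΔT = 283.75/28.40 = 9.991.

9.991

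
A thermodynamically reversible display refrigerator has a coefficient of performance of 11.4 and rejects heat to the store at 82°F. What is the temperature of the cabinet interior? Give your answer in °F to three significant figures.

For a Carnot refrigerator COP_R = T_C/(T_H − T_C), so T_C = COP·T_H/(1 + COP).
With T_H = 300.93 K, T_C = 11.4 × 300.93/12.40 = 276.66 K.
Converting, 276.66 K = 38.32°F.

38.3 °F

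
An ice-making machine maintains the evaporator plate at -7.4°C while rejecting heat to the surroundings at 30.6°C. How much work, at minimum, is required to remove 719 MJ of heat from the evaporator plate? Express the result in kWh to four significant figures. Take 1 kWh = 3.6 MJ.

28.56 kWh

In absolute terms T_C = 265.75 K and T_H = 303.75 K, so ΔT = 38.00 K.
The reversible limit is COP_R = T_C/ΔT = 6.993, so W_min = Q_C/COP = Q_C·ΔT/T_C.
W_min = 719.0 × 38.00/265.75 = 102.8 MJ = 28.56 kWh.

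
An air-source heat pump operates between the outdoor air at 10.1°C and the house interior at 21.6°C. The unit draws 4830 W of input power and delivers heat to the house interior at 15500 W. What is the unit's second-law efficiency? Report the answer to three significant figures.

COP_actual = Q̇_H/Ẇ = 15500/4830 = 3.209.
In absolute terms T_C = 283.25 K and T_H = 294.75 K, so ΔT = 11.50 K.
COP_Carnot = T_H/ΔT = 294.75/11.50 = 25.63.
η_II = COP_actual/COP_Carnot = 3.209/25.63 = 0.1252.

0.125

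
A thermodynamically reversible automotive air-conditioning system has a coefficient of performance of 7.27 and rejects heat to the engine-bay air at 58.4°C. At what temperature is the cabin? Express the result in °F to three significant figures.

For a Carnot refrigerator COP_R = T_C/(T_H − T_C), so T_C = COP·T_H/(1 + COP).
With T_H = 331.55 K, T_C = 7.27 × 331.55/8.270 = 291.46 K.
Converting, 291.46 K = 64.96°F.

65.0 °F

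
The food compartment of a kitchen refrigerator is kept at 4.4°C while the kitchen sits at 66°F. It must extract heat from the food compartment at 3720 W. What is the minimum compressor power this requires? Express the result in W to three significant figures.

In absolute terms T_C = 277.55 K and T_H = 292.04 K, so ΔT = 14.49 K.
COP_Carnot = T_C/ΔT = 277.55/14.49 = 19.16.
Ẇ_min = Q̇/COP_Carnot = 3720/19.16 = 194.2 W.

194 W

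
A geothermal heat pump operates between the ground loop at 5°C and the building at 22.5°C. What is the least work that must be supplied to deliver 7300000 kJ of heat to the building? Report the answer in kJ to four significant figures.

In absolute terms T_C = 278.15 K and T_H = 295.65 K, so ΔT = 17.50 K.
The reversible limit is COP_HP = T_H/ΔT = 16.89, so W_min = Q_H/COP = Q_H·ΔT/T_H.
W_min = 7300000 × 17.50/295.65 = 432100 kJ.

432100 kJ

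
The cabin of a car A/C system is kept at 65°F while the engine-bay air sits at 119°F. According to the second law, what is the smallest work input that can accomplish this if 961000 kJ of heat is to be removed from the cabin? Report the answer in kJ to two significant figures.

In absolute terms T_C = 291.48 K and T_H = 321.48 K, so ΔT = 30.00 K.
The reversible limit is COP_R = T_C/ΔT = 9.716, so W_min = Q_C/COP = Q_C·ΔT/T_C.
W_min = 961000 × 30.00/291.48 = 98910 kJ.

99000 kJ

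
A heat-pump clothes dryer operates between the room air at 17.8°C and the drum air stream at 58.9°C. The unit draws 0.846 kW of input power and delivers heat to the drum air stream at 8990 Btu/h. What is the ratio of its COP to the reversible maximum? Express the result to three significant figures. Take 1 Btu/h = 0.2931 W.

0.386

Converting, Q̇_H = 8990 Btu/h = 2.635 kW, so COP_actual = Q̇_H/Ẇ = 2.635/0.8460 = 3.115.
In absolute terms T_C = 290.95 K and T_H = 332.05 K, so ΔT = 41.10 K.
COP_Carnot = T_H/ΔT = 332.05/41.10 = 8.079.
η_II = COP_actual/COP_Carnot = 3.115/8.079 = 0.3855.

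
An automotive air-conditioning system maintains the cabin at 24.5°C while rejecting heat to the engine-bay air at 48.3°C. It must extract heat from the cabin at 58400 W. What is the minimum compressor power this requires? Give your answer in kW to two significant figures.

4.7 kW

In absolute terms T_C = 297.65 K and T_H = 321.45 K, so ΔT = 23.80 K.
COP_Carnot = T_C/ΔT = 297.65/23.80 = 12.51.
Ẇ_min = Q̇/COP_Carnot = 58400/12.51 = 4670 W = 4.670 kW.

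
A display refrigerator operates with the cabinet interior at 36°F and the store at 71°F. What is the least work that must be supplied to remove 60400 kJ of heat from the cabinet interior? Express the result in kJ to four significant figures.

4265 kJ

In absolute terms T_C = 275.37 K and T_H = 294.82 K, so ΔT = 19.44 K.
The reversible limit is COP_R = T_C/ΔT = 14.16, so W_min = Q_C/COP = Q_C·ΔT/T_C.
W_min = 60400 × 19.44/275.37 = 4265 kJ.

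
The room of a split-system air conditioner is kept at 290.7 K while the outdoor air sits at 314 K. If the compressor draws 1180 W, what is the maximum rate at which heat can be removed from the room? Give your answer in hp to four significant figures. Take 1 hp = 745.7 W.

The reservoir spacing is ΔT = 314 − 290.7 = 23.30 K.
COP_Carnot = T_C/ΔT = 290.70/23.30 = 12.48.
Q̇_max = COP_Carnot × Ẇ = 12.48 × 1180 W = 14720 W = 19.74 hp.

19.74 hp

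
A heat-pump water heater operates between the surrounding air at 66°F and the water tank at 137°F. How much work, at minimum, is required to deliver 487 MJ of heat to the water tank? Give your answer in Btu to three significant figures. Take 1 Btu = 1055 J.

In absolute terms T_C = 292.04 K and T_H = 331.48 K, so ΔT = 39.44 K.
The reversible limit is COP_HP = T_H/ΔT = 8.404, so W_min = Q_H/COP = Q_H·ΔT/T_H.
W_min = 487.0 × 39.44/331.48 = 57.95 MJ = 54930 Btu.

54900 Btu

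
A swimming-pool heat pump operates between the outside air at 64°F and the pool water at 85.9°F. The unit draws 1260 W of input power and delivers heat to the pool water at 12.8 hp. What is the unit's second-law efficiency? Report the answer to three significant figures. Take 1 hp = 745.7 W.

0.304

Converting, Q̇_H = 12.80 hp = 9545 W, so COP_actual = Q̇_H/Ẇ = 9545/1260 = 7.575.
In absolute terms T_C = 290.93 K and T_H = 303.09 K, so ΔT = 12.17 K.
COP_Carnot = T_H/ΔT = 303.09/12.17 = 24.91.
η_II = COP_actual/COP_Carnot = 7.575/24.91 = 0.3041.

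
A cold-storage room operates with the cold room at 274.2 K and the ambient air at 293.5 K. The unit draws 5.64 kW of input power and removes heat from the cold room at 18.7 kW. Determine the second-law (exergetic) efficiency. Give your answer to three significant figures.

0.233

COP_actual = Q̇_C/Ẇ = 18.70/5.640 = 3.316.
The reservoir spacing is ΔT = 293.5 − 274.2 = 19.30 K.
COP_Carnot = T_C/ΔT = 274.20/19.30 = 14.21.
η_II = COP_actual/COP_Carnot = 3.316/14.21 = 0.2334.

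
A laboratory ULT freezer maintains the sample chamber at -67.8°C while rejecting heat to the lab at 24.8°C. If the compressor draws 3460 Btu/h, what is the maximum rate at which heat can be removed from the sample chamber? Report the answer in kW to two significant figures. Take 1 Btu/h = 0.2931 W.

2.2 kW

In absolute terms T_C = 205.35 K and T_H = 297.95 K, so ΔT = 92.60 K.
COP_Carnot = T_C/ΔT = 205.35/92.60 = 2.218.
Q̇_max = COP_Carnot × Ẇ = 2.218 × 3460 Btu/h = 7673 Btu/h = 2.249 kW.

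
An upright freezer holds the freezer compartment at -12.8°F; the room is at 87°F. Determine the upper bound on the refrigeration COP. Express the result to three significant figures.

4.48

In absolute terms T_C = 248.26 K and T_H = 303.71 K, so ΔT = 55.44 K.
For a reversible cycle, COP_Carnot = T_C/ΔT = 248.26/55.44 = 4.478.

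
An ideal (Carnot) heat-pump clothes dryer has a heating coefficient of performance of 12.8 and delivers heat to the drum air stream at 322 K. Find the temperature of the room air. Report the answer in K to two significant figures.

300 K

COP_HP = T_H/(T_H − T_C) gives T_H − T_C = T_H/COP.
With T_H = 322.00 K, T_C = 322.00 × (1 − 1/12.8) = 296.84 K.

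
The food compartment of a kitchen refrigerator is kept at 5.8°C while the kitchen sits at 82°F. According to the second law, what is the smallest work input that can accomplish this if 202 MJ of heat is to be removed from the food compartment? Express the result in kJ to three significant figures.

15900 kJ

In absolute terms T_C = 278.95 K and T_H = 300.93 K, so ΔT = 21.98 K.
The reversible limit is COP_R = T_C/ΔT = 12.69, so W_min = Q_C/COP = Q_C·ΔT/T_C.
W_min = 202.0 × 21.98/278.95 = 15.92 MJ = 15920 kJ.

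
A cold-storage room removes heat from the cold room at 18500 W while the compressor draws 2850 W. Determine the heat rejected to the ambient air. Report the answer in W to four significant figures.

For a cyclic device the first law requires Q̇_H = Q̇_C + Ẇ.
Q̇_H = Q̇_C + Ẇ = 21350 W.

21350 W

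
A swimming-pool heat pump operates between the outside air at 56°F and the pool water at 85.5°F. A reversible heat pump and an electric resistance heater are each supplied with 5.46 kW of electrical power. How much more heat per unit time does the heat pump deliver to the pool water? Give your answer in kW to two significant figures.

In absolute terms T_C = 286.48 K and T_H = 302.87 K, so ΔT = 16.39 K.
COP_Carnot = T_H/ΔT = 302.87/16.39 = 18.48.
The heat pump delivers Q̇_H = COP × Ẇ = 100.9 kW; the resistance heater delivers Ẇ = 5.460 kW.
Extra = (COP − 1)·Ẇ = 95.44 kW.

95 kW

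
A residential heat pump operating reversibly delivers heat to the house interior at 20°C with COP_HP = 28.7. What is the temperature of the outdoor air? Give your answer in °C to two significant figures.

9.8 °C

COP_HP = T_H/(T_H − T_C) gives T_H − T_C = T_H/COP.
With T_H = 293.15 K, T_C = 293.15 × (1 − 1/28.7) = 282.94 K.
Converting, 282.94 K = 9.79°C.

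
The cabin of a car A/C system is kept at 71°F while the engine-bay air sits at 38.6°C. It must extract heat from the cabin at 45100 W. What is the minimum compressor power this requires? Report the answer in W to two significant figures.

In absolute terms T_C = 294.82 K and T_H = 311.75 K, so ΔT = 16.93 K.
COP_Carnot = T_C/ΔT = 294.82/16.93 = 17.41.
Ẇ_min = Q̇/COP_Carnot = 45100/17.41 = 2590 W.

2600 W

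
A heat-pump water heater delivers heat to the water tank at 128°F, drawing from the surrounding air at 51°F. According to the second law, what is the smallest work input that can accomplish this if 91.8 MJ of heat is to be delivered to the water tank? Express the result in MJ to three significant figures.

12.0 MJ

In absolute terms T_C = 283.71 K and T_H = 326.48 K, so ΔT = 42.78 K.
The reversible limit is COP_HP = T_H/ΔT = 7.632, so W_min = Q_H/COP = Q_H·ΔT/T_H.
W_min = 91.80 × 42.78/326.48 = 12.03 MJ.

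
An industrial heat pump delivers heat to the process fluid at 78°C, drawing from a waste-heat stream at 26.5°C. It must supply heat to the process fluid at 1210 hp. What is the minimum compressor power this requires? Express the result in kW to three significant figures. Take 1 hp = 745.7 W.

132 kW

In absolute terms T_C = 299.65 K and T_H = 351.15 K, so ΔT = 51.50 K.
COP_Carnot = T_H/ΔT = 351.15/51.50 = 6.818.
Ẇ_min = Q̇/COP_Carnot = 1210/6.818 = 177.5 hp = 132.3 kW.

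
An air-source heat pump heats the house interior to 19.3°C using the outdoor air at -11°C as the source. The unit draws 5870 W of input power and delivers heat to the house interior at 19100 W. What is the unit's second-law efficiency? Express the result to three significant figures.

COP_actual = Q̇_H/Ẇ = 19100/5870 = 3.254.
In absolute terms T_C = 262.15 K and T_H = 292.45 K, so ΔT = 30.30 K.
COP_Carnot = T_H/ΔT = 292.45/30.30 = 9.652.
η_II = COP_actual/COP_Carnot = 3.254/9.652 = 0.3371.

0.337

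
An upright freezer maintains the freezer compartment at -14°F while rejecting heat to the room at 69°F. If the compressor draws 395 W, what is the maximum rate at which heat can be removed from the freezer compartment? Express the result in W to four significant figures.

In absolute terms T_C = 247.59 K and T_H = 293.71 K, so ΔT = 46.11 K.
COP_Carnot = T_C/ΔT = 247.59/46.11 = 5.370.
Q̇_max = COP_Carnot × Ẇ = 5.370 × 395.0 W = 2121 W.

2121 W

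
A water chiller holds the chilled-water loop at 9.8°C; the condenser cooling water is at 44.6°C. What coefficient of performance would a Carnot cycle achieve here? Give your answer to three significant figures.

8.13

In absolute terms T_C = 282.95 K and T_H = 317.75 K, so ΔT = 34.80 K.
For a reversible cycle, COP_Carnot = T_C/ΔT = 282.95/34.80 = 8.131.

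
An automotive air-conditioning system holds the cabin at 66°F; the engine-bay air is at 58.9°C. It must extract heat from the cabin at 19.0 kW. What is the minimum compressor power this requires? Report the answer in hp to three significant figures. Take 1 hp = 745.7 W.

3.49 hp

In absolute terms T_C = 292.04 K and T_H = 332.05 K, so ΔT = 40.01 K.
COP_Carnot = T_C/ΔT = 292.04/40.01 = 7.299.
Ẇ_min = Q̇/COP_Carnot = 19.00/7.299 = 2.603 kW = 3.491 hp.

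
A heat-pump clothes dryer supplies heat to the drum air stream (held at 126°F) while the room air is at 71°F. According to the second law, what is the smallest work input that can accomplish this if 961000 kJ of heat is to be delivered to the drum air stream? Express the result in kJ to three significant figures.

90200 kJ

In absolute terms T_C = 294.82 K and T_H = 325.37 K, so ΔT = 30.56 K.
The reversible limit is COP_HP = T_H/ΔT = 10.65, so W_min = Q_H/COP = Q_H·ΔT/T_H.
W_min = 961000 × 30.56/325.37 = 90250 kJ.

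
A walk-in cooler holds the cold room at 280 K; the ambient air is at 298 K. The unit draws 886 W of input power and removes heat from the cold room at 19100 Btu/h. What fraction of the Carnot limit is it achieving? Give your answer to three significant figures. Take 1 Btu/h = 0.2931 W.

Converting, Q̇_C = 19100 Btu/h = 5598 W, so COP_actual = Q̇_C/Ẇ = 5598/886.0 = 6.319.
The reservoir spacing is ΔT = 298 − 280 = 18.00 K.
COP_Carnot = T_C/ΔT = 280.00/18.00 = 15.56.
η_II = COP_actual/COP_Carnot = 6.319/15.56 = 0.4062.

0.406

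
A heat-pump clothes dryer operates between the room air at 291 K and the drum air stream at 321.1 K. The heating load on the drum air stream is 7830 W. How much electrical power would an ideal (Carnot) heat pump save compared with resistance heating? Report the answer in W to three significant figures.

7100 W

The reservoir spacing is ΔT = 321.1 − 291 = 30.10 K.
COP_Carnot = T_H/ΔT = 321.10/30.10 = 10.67.
Resistance heating needs Ẇ_res = Q̇_H = 7830 W; the reversible heat pump needs only Ẇ_hp = Q̇_H/COP = 734.0 W.
Saving = 7830 − 734.0 = 7096 W.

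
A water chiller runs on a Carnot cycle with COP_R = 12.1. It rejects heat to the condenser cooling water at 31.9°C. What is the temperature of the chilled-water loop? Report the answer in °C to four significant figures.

8.614 °C

For a Carnot refrigerator COP_R = T_C/(T_H − T_C), so T_C = COP·T_H/(1 + COP).
With T_H = 305.05 K, T_C = 12.1 × 305.05/13.10 = 281.76 K.
Converting, 281.76 K = 8.61°C.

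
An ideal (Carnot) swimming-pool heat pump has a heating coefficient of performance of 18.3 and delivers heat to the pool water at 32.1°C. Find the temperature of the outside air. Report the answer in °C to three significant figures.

15.4 °C

COP_HP = T_H/(T_H − T_C) gives T_H − T_C = T_H/COP.
With T_H = 305.25 K, T_C = 305.25 × (1 − 1/18.3) = 288.57 K.
Converting, 288.57 K = 15.42°C.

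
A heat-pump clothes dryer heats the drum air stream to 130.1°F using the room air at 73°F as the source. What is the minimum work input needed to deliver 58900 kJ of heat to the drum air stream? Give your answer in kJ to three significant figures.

5700 kJ

In absolute terms T_C = 295.93 K and T_H = 327.65 K, so ΔT = 31.72 K.
The reversible limit is COP_HP = T_H/ΔT = 10.33, so W_min = Q_H/COP = Q_H·ΔT/T_H.
W_min = 58900 × 31.72/327.65 = 5703 kJ.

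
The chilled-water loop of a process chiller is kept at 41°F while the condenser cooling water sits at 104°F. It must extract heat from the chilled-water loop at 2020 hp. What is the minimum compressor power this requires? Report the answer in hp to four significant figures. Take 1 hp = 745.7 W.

254.2 hp

In absolute terms T_C = 278.15 K and T_H = 313.15 K, so ΔT = 35.00 K.
COP_Carnot = T_C/ΔT = 278.15/35.00 = 7.947.
Ẇ_min = Q̇/COP_Carnot = 2020/7.947 = 254.2 hp.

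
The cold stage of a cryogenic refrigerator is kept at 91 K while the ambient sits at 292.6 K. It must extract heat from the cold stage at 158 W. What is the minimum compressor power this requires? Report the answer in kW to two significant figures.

The reservoir spacing is ΔT = 292.6 − 91 = 201.6 K.
COP_Carnot = T_C/ΔT = 91.00/201.6 = 0.4514.
Ẇ_min = Q̇/COP_Carnot = 158.0/0.4514 = 350.0 W = 0.3500 kW.

0.35 kW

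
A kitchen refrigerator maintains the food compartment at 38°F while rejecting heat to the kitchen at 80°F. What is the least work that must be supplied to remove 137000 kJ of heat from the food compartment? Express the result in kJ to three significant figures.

11600 kJ

In absolute terms T_C = 276.48 K and T_H = 299.82 K, so ΔT = 23.33 K.
The reversible limit is COP_R = T_C/ΔT = 11.85, so W_min = Q_C/COP = Q_C·ΔT/T_C.
W_min = 137000 × 23.33/276.48 = 11560 kJ.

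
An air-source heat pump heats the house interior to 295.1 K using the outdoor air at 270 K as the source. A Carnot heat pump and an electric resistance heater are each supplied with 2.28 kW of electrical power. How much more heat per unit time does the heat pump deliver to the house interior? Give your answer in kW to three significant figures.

24.5 kW

The reservoir spacing is ΔT = 295.1 − 270 = 25.10 K.
COP_Carnot = T_H/ΔT = 295.10/25.10 = 11.76.
The heat pump delivers Q̇_H = COP × Ẇ = 26.81 kW; the resistance heater delivers Ẇ = 2.280 kW.
Extra = (COP − 1)·Ẇ = 24.53 kW.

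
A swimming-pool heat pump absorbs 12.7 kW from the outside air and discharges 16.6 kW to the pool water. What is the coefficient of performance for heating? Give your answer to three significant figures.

4.26

The first law gives Q̇_H = Q̇_C + Ẇ, so the three rates are Q̇_C = 12.70, Q̇_H = 16.60, Ẇ = 3.900 kW.
COP_HP = Q̇_H/Ẇ = 16.60/3.900 = 4.256.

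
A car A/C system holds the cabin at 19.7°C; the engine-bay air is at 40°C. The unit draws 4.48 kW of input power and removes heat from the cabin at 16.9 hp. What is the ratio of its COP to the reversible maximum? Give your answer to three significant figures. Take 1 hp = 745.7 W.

0.195

Converting, Q̇_C = 16.90 hp = 12.60 kW, so COP_actual = Q̇_C/Ẇ = 12.60/4.480 = 2.813.
In absolute terms T_C = 292.85 K and T_H = 313.15 K, so ΔT = 20.30 K.
COP_Carnot = T_C/ΔT = 292.85/20.30 = 14.43.
η_II = COP_actual/COP_Carnot = 2.813/14.43 = 0.1950.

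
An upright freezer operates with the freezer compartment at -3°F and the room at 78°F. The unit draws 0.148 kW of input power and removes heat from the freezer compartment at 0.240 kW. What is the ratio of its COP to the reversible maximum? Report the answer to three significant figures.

COP_actual = Q̇_C/Ẇ = 0.2400/0.1480 = 1.622.
In absolute terms T_C = 253.71 K and T_H = 298.71 K, so ΔT = 45.00 K.
COP_Carnot = T_C/ΔT = 253.71/45.00 = 5.638.
η_II = COP_actual/COP_Carnot = 1.622/5.638 = 0.2876.

0.288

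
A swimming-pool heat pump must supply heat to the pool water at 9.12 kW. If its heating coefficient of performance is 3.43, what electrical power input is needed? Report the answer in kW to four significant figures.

Ẇ = Q̇_H/COP_HP = 9.120/3.43 = 2.659 kW.

2.659 kW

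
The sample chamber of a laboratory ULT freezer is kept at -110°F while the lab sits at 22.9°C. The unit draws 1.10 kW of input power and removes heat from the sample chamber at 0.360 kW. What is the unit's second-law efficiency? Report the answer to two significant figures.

0.17

COP_actual = Q̇_C/Ẇ = 0.3600/1.100 = 0.3273.
In absolute terms T_C = 194.26 K and T_H = 296.05 K, so ΔT = 101.8 K.
COP_Carnot = T_C/ΔT = 194.26/101.8 = 1.908.
η_II = COP_actual/COP_Carnot = 0.3273/1.908 = 0.1715.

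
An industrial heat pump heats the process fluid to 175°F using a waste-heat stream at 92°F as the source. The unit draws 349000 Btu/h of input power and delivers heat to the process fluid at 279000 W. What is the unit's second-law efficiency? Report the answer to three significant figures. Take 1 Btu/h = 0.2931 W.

Converting, Q̇_H = 279000 W = 951900 Btu/h, so COP_actual = Q̇_H/Ẇ = 951900/349000 = 2.727.
In absolute terms T_C = 306.48 K and T_H = 352.59 K, so ΔT = 46.11 K.
COP_Carnot = T_H/ΔT = 352.59/46.11 = 7.647.
η_II = COP_actual/COP_Carnot = 2.727/7.647 = 0.3567.

0.357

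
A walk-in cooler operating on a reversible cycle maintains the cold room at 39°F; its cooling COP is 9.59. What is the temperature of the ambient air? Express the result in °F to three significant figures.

91.0 °F

COP_R = T_C/(T_H − T_C) gives T_H − T_C = T_C/COP.
With T_C = 277.04 K, T_H = 277.04 × (1 + 1/9.59) = 305.93 K.
Converting, 305.93 K = 91.00°F.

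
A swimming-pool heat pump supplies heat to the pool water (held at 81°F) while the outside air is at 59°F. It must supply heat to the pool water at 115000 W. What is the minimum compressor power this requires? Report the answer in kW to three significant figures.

4.68 kW

In absolute terms T_C = 288.15 K and T_H = 300.37 K, so ΔT = 12.22 K.
COP_Carnot = T_H/ΔT = 300.37/12.22 = 24.58.
Ẇ_min = Q̇/COP_Carnot = 115000/24.58 = 4679 W = 4.679 kW.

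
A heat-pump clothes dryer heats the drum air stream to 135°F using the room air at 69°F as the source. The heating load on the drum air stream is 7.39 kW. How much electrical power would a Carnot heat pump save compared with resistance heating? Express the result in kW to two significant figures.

6.6 kW

In absolute terms T_C = 293.71 K and T_H = 330.37 K, so ΔT = 36.67 K.
COP_Carnot = T_H/ΔT = 330.37/36.67 = 9.010.
Resistance heating needs Ẇ_res = Q̇_H = 7.390 kW; the reversible heat pump needs only Ẇ_hp = Q̇_H/COP = 0.8202 kW.
Saving = 7.390 − 0.8202 = 6.570 kW.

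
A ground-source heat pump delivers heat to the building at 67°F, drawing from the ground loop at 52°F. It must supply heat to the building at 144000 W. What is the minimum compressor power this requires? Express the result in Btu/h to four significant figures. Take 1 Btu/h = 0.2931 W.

In absolute terms T_C = 284.26 K and T_H = 292.59 K, so ΔT = 8.333 K.
COP_Carnot = T_H/ΔT = 292.59/8.333 = 35.11.
Ẇ_min = Q̇/COP_Carnot = 144000/35.11 = 4101 W = 13990 Btu/h.

13990 Btu/h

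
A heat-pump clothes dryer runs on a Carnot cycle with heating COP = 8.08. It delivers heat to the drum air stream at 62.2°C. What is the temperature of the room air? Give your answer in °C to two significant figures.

21 °C

COP_HP = T_H/(T_H − T_C) gives T_H − T_C = T_H/COP.
With T_H = 335.35 K, T_C = 335.35 × (1 − 1/8.08) = 293.85 K.
Converting, 293.85 K = 20.70°C.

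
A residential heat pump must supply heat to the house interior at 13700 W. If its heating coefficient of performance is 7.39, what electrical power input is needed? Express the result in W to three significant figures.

Ẇ = Q̇_H/COP_HP = 13700/7.39 = 1854 W.

1850 W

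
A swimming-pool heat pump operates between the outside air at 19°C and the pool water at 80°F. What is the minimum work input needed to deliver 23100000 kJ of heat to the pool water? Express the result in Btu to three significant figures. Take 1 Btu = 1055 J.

560000 Btu

In absolute terms T_C = 292.15 K and T_H = 299.82 K, so ΔT = 7.667 K.
The reversible limit is COP_HP = T_H/ΔT = 39.11, so W_min = Q_H/COP = Q_H·ΔT/T_H.
W_min = 23100000 × 7.667/299.82 = 590700 kJ = 559900 Btu.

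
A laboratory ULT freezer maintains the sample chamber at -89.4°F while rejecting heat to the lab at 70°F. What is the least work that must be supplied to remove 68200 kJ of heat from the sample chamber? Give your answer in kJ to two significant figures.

29000 kJ

In absolute terms T_C = 205.71 K and T_H = 294.26 K, so ΔT = 88.56 K.
The reversible limit is COP_R = T_C/ΔT = 2.323, so W_min = Q_C/COP = Q_C·ΔT/T_C.
W_min = 68200 × 88.56/205.71 = 29360 kJ.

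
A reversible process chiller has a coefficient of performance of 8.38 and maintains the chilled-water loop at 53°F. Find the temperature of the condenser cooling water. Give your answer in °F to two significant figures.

COP_R = T_C/(T_H − T_C) gives T_H − T_C = T_C/COP.
With T_C = 284.82 K, T_H = 284.82 × (1 + 1/8.38) = 318.80 K.
Converting, 318.80 K = 114.18°F.

110 °F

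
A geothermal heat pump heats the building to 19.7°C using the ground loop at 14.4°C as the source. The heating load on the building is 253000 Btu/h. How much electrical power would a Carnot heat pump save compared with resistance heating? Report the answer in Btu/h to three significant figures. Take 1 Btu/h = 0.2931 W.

In absolute terms T_C = 287.55 K and T_H = 292.85 K, so ΔT = 5.300 K.
COP_Carnot = T_H/ΔT = 292.85/5.300 = 55.25.
Resistance heating needs Ẇ_res = Q̇_H = 253000 Btu/h; the reversible heat pump needs only Ẇ_hp = Q̇_H/COP = 4579 Btu/h.
Saving = 253000 − 4579 = 248400 Btu/h.

248000 Btu/h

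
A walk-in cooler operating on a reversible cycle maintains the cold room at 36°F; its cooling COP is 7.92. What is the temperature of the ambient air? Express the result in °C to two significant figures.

37 °C

COP_R = T_C/(T_H − T_C) gives T_H − T_C = T_C/COP.
With T_C = 275.37 K, T_H = 275.37 × (1 + 1/7.92) = 310.14 K.
Converting, 310.14 K = 36.99°C.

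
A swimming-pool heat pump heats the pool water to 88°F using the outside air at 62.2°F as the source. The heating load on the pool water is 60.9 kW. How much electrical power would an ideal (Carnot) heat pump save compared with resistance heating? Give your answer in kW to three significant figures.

In absolute terms T_C = 289.93 K and T_H = 304.26 K, so ΔT = 14.33 K.
COP_Carnot = T_H/ΔT = 304.26/14.33 = 21.23.
Resistance heating needs Ẇ_res = Q̇_H = 60.90 kW; the reversible heat pump needs only Ẇ_hp = Q̇_H/COP = 2.869 kW.
Saving = 60.90 − 2.869 = 58.03 kW.

58.0 kW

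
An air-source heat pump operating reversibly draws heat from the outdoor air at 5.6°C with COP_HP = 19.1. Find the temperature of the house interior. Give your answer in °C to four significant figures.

COP_HP = T_H/(T_H − T_C) rearranges to T_H = COP·T_C/(COP − 1).
With T_C = 278.75 K, T_H = 19.1 × 278.75/18.10 = 294.15 K.
Converting, 294.15 K = 21.00°C.

21.00 °C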